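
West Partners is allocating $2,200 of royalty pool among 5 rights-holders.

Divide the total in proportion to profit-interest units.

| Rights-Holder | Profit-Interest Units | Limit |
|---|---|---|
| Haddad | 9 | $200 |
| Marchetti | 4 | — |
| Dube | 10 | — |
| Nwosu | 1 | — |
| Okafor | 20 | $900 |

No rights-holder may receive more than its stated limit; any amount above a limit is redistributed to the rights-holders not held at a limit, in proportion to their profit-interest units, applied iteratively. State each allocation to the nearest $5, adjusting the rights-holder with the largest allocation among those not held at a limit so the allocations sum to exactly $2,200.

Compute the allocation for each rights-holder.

Sum of profit-interest units: 44.
Proportional shares (ignoring caps): Haddad 450.00; Marchetti 200.00; Dube 500.00; Nwosu 50.00; Okafor 1,000.00.
Cap binds for Haddad ($200), Okafor ($900); remaining pool $1,100 reallocated over remaining profit-interest units 15.
Redistributed shares: Marchetti 293.33 → $295; Dube 733.33 → $735; Nwosu 73.33 → $75.
Rounding difference −$5 applied to Dube → $730.

Haddad: $200 · Marchetti: $295 · Dube: $730 · Nwosu: $75 · Okafor: $900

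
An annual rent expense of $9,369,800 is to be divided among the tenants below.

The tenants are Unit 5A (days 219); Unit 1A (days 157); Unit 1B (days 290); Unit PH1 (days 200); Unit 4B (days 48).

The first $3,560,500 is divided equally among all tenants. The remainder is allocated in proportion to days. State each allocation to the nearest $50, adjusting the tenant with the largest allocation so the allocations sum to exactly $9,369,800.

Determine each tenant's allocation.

Equal tier: $3,560,500 ÷ 5 = $712,100 apiece.
Remainder $5,809,300 by days (total 914): Unit 5A 1,391,943.87 → $1,391,950; Unit 1A 997,877.57 → $997,900; Unit 1B 1,843,213.35 → $1,843,200; Unit PH1 1,271,181.62 → $1,271,200; Unit 4B 305,083.59 → $305,100.
Rounding difference −$50 on remainder applied to Unit 1B.
Totals: Unit 5A $712,100 + $1,391,950 = $2,104,050; Unit 1A $712,100 + $997,900 = $1,710,000; Unit 1B $712,100 + $1,843,150 = $2,555,250; Unit PH1 $712,100 + $1,271,200 = $1,983,300; Unit 4B $712,100 + $305,100 = $1,017,200.

Unit 5A: $2,104,050; Unit 1A: $1,710,000; Unit 1B: $2,555,250; Unit PH1: $1,983,300; Unit 4B: $1,017,200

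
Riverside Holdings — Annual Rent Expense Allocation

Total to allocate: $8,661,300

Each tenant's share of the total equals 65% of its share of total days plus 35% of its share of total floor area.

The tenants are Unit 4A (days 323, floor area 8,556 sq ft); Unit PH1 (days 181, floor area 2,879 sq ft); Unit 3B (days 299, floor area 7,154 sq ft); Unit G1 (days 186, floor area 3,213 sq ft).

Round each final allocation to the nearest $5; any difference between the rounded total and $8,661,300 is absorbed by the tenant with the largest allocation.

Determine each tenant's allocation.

Unit 4A: $3,028,330; Unit PH1: $1,430,645; Unit 3B: $2,696,775; Unit G1: $1,505,550

Totals — days 989, floor area 21,802.
Composite weights (65% days + 35% floor area): Unit 4A 0.3496; Unit PH1 0.1652; Unit 3B 0.3114; Unit G1 0.1738.
Pro-rata amounts: Unit 4A 3,028,332.67; Unit PH1 1,430,645.65; Unit 3B 2,696,772.75; Unit G1 1,505,548.93.
At nearest $5: Unit 4A $3,028,335; Unit PH1 $1,430,645; Unit 3B $2,696,775; Unit G1 $1,505,550. Sum = $8,661,305.
Difference $8,661,300 − $8,661,305 = −$5 applied to largest allocation (Unit 4A): Unit 4A becomes $3,028,330.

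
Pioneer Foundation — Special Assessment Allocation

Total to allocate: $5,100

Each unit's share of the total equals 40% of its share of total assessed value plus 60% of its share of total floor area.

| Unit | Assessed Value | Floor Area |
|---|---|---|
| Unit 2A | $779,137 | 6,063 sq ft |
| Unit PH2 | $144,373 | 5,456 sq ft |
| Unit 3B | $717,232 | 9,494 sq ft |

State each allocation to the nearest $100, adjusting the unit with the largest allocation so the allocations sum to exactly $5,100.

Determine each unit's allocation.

Assessed value total 1,640,742; floor area total 21,013.
Combined weights (40% assessed value + 60% floor area): Unit 2A 0.3631; Unit PH2 0.1910; Unit 3B 0.4459.
Raw shares: Unit 2A 1,851.65; Unit PH2 974.03; Unit 3B 2,274.32.
At nearest $100: Unit 2A $1,900; Unit PH2 $1,000; Unit 3B $2,300. Sum = $5,200.
Difference $5,100 − $5,200 = −$100 applied to largest allocation (Unit 3B): Unit 3B becomes $2,200.

Unit 2A: $1,900; Unit PH2: $1,000; Unit 3B: $2,200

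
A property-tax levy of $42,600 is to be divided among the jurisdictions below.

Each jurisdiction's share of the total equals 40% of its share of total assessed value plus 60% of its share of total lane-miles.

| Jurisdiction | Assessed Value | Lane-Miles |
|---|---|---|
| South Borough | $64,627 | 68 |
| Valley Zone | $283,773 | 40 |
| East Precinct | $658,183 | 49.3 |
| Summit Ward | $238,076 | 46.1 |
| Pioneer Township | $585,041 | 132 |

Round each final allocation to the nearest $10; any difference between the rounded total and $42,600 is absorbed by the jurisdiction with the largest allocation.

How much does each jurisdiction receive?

Assessed value total 1,829,700; lane-miles total 335.4.
Composite weights (40% assessed value + 60% lane-miles): South Borough 0.1358; Valley Zone 0.1336; East Precinct 0.2321; Summit Ward 0.1345; Pioneer Township 0.3640.
Unrounded shares: South Borough 5,783.98; Valley Zone 5,691.08; East Precinct 9,886.69; Summit Ward 5,730.37; Pioneer Township 15,507.88.
Rounded to nearest $10: South Borough $5,780; Valley Zone $5,690; East Precinct $9,890; Summit Ward $5,730; Pioneer Township $15,510. Sum = $42,600.
Sum already equals the total — no adjustment.

South Borough: $5,780 · Valley Zone: $5,690 · East Precinct: $9,890 · Summit Ward: $5,730 · Pioneer Township: $15,510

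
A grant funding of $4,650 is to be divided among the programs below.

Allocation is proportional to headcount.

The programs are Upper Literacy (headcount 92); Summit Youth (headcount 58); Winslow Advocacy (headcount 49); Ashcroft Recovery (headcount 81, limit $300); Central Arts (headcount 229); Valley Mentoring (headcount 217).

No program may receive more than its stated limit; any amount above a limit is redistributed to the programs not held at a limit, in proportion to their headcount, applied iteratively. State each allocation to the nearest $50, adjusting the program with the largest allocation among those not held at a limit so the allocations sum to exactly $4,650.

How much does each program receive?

Headcount total: 726.
Unconstrained shares: Upper Literacy 589.26; Summit Youth 371.49; Winslow Advocacy 313.84; Ashcroft Recovery 518.80; Central Arts 1,466.74; Valley Mentoring 1,389.88.
Capped: Ashcroft Recovery ($300); balance $4,350 reallocated over remaining headcount 645.
Redistributed shares: Upper Literacy 620.47 → $600; Summit Youth 391.16 → $400; Winslow Advocacy 330.47 → $350; Central Arts 1,544.42 → $1,550; Valley Mentoring 1,463.49 → $1,450.

Upper Literacy: $600 | Summit Youth: $400 | Winslow Advocacy: $350 | Ashcroft Recovery: $300 | Central Arts: $1,550 | Valley Mentoring: $1,450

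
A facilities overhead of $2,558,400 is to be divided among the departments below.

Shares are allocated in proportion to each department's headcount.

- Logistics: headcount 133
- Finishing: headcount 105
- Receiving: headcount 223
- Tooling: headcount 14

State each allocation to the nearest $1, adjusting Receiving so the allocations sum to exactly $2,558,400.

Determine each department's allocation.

Headcount total: 475.
Proportional shares: Logistics 133/475 × $2,558,400 = 716,352.00; Finishing 105/475 × $2,558,400 = 565,541.05; Receiving 223/475 × $2,558,400 = 1,201,101.47; Tooling 14/475 × $2,558,400 = 75,405.47.
At nearest $1: Logistics $716,352; Finishing $565,541; Receiving $1,201,101; Tooling $75,405. Sum = $2,558,399.
Difference $2,558,400 − $2,558,399 = +$1 applied to Receiving: Receiving becomes $1,201,102.

Logistics: $716,352; Finishing: $565,541; Receiving: $1,201,102; Tooling: $75,405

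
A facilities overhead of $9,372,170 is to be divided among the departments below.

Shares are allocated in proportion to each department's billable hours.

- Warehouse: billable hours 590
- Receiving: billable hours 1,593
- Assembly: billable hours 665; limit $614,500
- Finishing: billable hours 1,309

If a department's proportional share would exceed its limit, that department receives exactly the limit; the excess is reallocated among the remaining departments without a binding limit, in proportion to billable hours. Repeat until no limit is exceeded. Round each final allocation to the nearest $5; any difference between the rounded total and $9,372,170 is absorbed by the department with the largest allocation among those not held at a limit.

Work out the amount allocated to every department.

Warehouse: $1,479,675 · Receiving: $3,995,125 · Assembly: $614,500 · Finishing: $3,282,870

Total billable hours = 4,157.
Unconstrained shares: Warehouse 1,330,185.30; Receiving 3,591,500.32; Assembly 1,499,276.65; Finishing 2,951,207.73.
Held at cap: Assembly ($614,500); residual $8,757,670 reallocated over remaining billable hours 3,492.
Redistributed shares: Warehouse 1,479,675.06 → $1,479,675; Receiving 3,995,122.65 → $3,995,125; Finishing 3,282,872.29 → $3,282,870.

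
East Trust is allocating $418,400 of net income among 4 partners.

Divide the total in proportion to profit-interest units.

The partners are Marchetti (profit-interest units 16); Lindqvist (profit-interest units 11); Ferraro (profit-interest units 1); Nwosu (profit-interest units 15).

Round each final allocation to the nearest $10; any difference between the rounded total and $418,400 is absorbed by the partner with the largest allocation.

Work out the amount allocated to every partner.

Profit-interest units total: 43.
Pro-rata amounts: Marchetti 16/43 × $418,400 = 155,683.72; Lindqvist 11/43 × $418,400 = 107,032.56; Ferraro 1/43 × $418,400 = 9,730.23; Nwosu 15/43 × $418,400 = 145,953.49.
Rounded to nearest $10: Marchetti $155,680; Lindqvist $107,030; Ferraro $9,730; Nwosu $145,950. Sum = $418,390.
Difference $418,400 − $418,390 = +$10 applied to largest allocation (Marchetti): Marchetti becomes $155,690.

Marchetti: $155,690; Lindqvist: $107,030; Ferraro: $9,730; Nwosu: $145,950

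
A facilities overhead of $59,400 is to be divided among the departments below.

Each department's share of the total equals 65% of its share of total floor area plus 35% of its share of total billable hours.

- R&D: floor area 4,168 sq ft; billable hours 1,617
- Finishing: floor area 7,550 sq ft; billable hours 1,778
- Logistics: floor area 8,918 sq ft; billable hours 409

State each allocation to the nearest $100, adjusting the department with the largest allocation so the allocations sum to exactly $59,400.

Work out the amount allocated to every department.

R&D: $16,600 · Finishing: $23,900 · Logistics: $18,900

Floor area total 20,636; billable hours total 3,804.
Combined weights (65% floor area + 35% billable hours): R&D 0.2801; Finishing 0.4014; Logistics 0.3185.
Proportional shares: R&D 16,635.73; Finishing 23,843.37; Logistics 18,920.90.
Rounded to nearest $100: R&D $16,600; Finishing $23,800; Logistics $18,900. Sum = $59,300.
Difference $59,400 − $59,300 = +$100 applied to largest allocation (Finishing): Finishing becomes $23,900.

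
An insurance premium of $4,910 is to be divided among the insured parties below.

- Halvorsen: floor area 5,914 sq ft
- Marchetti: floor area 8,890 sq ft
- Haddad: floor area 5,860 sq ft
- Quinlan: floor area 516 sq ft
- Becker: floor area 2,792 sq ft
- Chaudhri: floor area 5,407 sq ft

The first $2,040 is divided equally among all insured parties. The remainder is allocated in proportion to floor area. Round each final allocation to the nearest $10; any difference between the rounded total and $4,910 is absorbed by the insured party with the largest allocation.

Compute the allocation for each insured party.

Halvorsen: $920 | Marchetti: $1,210 | Haddad: $910 | Quinlan: $390 | Becker: $610 | Chaudhri: $870

Equal tier: $2,040 ÷ 6 = $340 apiece.
Remainder $2,870 by floor area (total 29,379): Halvorsen 577.73 → $580; Marchetti 868.45 → $870; Haddad 572.46 → $570; Quinlan 50.41 → $50; Becker 272.75 → $270; Chaudhri 528.20 → $530.
Totals: Halvorsen $340 + $580 = $920; Marchetti $340 + $870 = $1,210; Haddad $340 + $570 = $910; Quinlan $340 + $50 = $390; Becker $340 + $270 = $610; Chaudhri $340 + $530 = $870.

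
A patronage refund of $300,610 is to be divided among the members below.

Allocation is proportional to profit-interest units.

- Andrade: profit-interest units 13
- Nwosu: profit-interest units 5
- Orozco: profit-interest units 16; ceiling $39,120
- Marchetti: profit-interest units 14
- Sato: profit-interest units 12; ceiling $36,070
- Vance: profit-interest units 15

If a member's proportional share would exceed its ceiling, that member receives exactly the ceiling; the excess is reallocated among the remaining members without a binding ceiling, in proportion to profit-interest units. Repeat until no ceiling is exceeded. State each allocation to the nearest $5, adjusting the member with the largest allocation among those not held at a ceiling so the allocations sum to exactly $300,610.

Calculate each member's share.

Andrade: $62,350; Nwosu: $23,980; Orozco: $39,120; Marchetti: $67,145; Sato: $36,070; Vance: $71,945

Profit-interest units total: 75.
Unconstrained shares: Andrade 52,105.73; Nwosu 20,040.67; Orozco 64,130.13; Marchetti 56,113.87; Sato 48,097.60; Vance 60,122.00.
Capped: Orozco ($39,120), Sato ($36,070); balance $225,420 reallocated over remaining profit-interest units 47.
Remaining shares: Andrade 62,350.21 → $62,350; Nwosu 23,980.85 → $23,980; Marchetti 67,146.38 → $67,145; Vance 71,942.55 → $71,945.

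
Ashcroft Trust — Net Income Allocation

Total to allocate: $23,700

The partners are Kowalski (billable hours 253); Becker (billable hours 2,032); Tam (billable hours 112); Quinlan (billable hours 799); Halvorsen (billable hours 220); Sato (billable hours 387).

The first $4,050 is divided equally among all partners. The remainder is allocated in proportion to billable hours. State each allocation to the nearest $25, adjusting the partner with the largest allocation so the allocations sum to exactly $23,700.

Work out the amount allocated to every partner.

Equal tier: $4,050 ÷ 6 = $675 apiece.
Remainder $19,650 by billable hours (total 3,803): Kowalski 1,307.24 → $1,300; Becker 10,499.29 → $10,500; Tam 578.70 → $575; Quinlan 4,128.41 → $4,125; Halvorsen 1,136.73 → $1,125; Sato 1,999.62 → $2,000.
Rounding difference +$25 on remainder applied to Becker.
Totals: Kowalski $675 + $1,300 = $1,975; Becker $675 + $10,525 = $11,200; Tam $675 + $575 = $1,250; Quinlan $675 + $4,125 = $4,800; Halvorsen $675 + $1,125 = $1,800; Sato $675 + $2,000 = $2,675.

Kowalski: $1,975 · Becker: $11,200 · Tam: $1,250 · Quinlan: $4,800 · Halvorsen: $1,800 · Sato: $2,675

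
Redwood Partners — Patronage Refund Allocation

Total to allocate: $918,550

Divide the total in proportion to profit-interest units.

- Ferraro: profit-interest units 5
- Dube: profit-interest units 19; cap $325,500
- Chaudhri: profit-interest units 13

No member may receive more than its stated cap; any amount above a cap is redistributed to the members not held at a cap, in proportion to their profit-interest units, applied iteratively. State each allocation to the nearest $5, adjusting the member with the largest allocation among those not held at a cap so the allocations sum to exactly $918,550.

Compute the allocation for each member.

Sum of profit-interest units: 37.
Proportional shares (ignoring caps): Ferraro 124,128.38; Dube 471,687.84; Chaudhri 322,733.78.
Cap binds for Dube ($325,500); remaining pool $593,050 reallocated over remaining profit-interest units 18.
Redistributed shares: Ferraro 164,736.11 → $164,735; Chaudhri 428,313.89 → $428,315.

Ferraro: $164,735; Dube: $325,500; Chaudhri: $428,315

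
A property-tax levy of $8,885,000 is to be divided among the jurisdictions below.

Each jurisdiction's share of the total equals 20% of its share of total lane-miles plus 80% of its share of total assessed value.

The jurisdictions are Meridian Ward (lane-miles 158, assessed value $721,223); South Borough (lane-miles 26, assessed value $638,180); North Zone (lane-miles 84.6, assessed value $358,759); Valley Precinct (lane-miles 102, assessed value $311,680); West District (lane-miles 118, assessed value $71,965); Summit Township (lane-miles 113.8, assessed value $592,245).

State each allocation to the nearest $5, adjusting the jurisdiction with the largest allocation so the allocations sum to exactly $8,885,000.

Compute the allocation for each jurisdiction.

Lane-miles total 602.4; assessed value total 2,694,052.
Combined weights (20% lane-miles + 80% assessed value): Meridian Ward 0.2666; South Borough 0.1981; North Zone 0.1346; Valley Precinct 0.1264; West District 0.0605; Summit Township 0.2136.
Raw shares: Meridian Ward 2,368,957.32; South Borough 1,760,473.79; North Zone 1,196,110.27; Valley Precinct 1,123,224.49; West District 537,957.14; Summit Township 1,898,277.00.
After rounding ($5): Meridian Ward $2,368,955; South Borough $1,760,475; North Zone $1,196,110; Valley Precinct $1,123,225; West District $537,955; Summit Township $1,898,275. Sum = $8,884,995.
Difference $8,885,000 − $8,884,995 = +$5 applied to largest allocation (Meridian Ward): Meridian Ward becomes $2,368,960.

Meridian Ward: $2,368,960 | South Borough: $1,760,475 | North Zone: $1,196,110 | Valley Precinct: $1,123,225 | West District: $537,955 | Summit Township: $1,898,275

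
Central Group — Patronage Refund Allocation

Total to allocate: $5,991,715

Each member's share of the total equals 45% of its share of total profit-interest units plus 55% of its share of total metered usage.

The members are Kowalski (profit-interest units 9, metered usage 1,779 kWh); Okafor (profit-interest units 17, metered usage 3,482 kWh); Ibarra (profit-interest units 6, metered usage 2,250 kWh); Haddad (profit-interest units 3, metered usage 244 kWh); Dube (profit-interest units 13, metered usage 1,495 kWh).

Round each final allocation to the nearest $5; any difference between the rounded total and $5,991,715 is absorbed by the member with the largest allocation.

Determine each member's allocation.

Profit-interest units total 48; metered usage total 9,250.
Composite weights (45% profit-interest units + 55% metered usage): Kowalski 0.1902; Okafor 0.3664; Ibarra 0.1900; Haddad 0.0426; Dube 0.2108.
Proportional shares: Kowalski 1,139,344.85; Okafor 2,195,441.30; Ibarra 1,138,628.27; Haddad 255,445.43; Dube 1,262,855.15.
Rounded to nearest $5: Kowalski $1,139,345; Okafor $2,195,440; Ibarra $1,138,630; Haddad $255,445; Dube $1,262,855. Sum = $5,991,715.
Sum already equals the total — no adjustment.

Kowalski: $1,139,345 | Okafor: $2,195,440 | Ibarra: $1,138,630 | Haddad: $255,445 | Dube: $1,262,855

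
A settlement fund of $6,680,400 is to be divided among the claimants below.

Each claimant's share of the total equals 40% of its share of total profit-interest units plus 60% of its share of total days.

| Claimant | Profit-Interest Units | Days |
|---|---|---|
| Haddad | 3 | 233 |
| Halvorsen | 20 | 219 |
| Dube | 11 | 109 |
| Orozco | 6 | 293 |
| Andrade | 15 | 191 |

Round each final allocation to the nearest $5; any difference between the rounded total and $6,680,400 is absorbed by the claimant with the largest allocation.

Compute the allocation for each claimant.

Haddad: $1,039,455; Halvorsen: $1,811,705; Dube: $952,515; Orozco: $1,415,350; Andrade: $1,461,375

Profit-interest units total 55; days total 1,045.
Blended shares (40% profit-interest units + 60% days): Haddad 0.1556; Halvorsen 0.2712; Dube 0.1426; Orozco 0.2119; Andrade 0.2188.
Proportional shares: Haddad 1,039,457.45; Halvorsen 1,811,698.91; Dube 952,516.36; Orozco 1,415,349.82; Andrade 1,461,377.45.
After rounding ($5): Haddad $1,039,455; Halvorsen $1,811,700; Dube $952,515; Orozco $1,415,350; Andrade $1,461,375. Sum = $6,680,395.
Difference $6,680,400 − $6,680,395 = +$5 applied to largest allocation (Halvorsen): Halvorsen becomes $1,811,705.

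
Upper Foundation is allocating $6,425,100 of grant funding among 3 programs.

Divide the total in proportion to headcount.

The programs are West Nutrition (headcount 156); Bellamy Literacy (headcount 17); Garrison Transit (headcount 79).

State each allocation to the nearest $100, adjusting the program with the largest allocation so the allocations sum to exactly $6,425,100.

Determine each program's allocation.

West Nutrition: $3,977,500; Bellamy Literacy: $433,400; Garrison Transit: $2,014,200

Sum of headcount: 252.
Raw shares: West Nutrition 156/252 × $6,425,100 = 3,977,442.86; Bellamy Literacy 17/252 × $6,425,100 = 433,439.29; Garrison Transit 79/252 × $6,425,100 = 2,014,217.86.
Rounded to nearest $100: West Nutrition $3,977,400; Bellamy Literacy $433,400; Garrison Transit $2,014,200. Sum = $6,425,000.
Difference $6,425,100 − $6,425,000 = +$100 applied to largest allocation (West Nutrition): West Nutrition becomes $3,977,500.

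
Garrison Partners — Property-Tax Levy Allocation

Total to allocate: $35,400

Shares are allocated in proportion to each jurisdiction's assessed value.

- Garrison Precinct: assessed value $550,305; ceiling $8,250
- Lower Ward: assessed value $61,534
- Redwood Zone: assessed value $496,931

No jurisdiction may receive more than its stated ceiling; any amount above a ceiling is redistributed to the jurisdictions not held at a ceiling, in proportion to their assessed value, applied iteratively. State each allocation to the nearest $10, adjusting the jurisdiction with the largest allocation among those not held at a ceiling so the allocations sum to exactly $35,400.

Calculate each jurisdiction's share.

Sum of assessed value: 1,108,770.
Pro-rata shares before constraints: Garrison Precinct 17,569.74; Lower Ward 1,964.61; Redwood Zone 15,865.65.
Capped: Garrison Precinct ($8,250); remaining pool $27,150 reallocated over remaining assessed value 558,465.
Remaining shares: Lower Ward 2,991.50 → $2,990; Redwood Zone 24,158.50 → $24,160.

Garrison Precinct: $8,250; Lower Ward: $2,990; Redwood Zone: $24,160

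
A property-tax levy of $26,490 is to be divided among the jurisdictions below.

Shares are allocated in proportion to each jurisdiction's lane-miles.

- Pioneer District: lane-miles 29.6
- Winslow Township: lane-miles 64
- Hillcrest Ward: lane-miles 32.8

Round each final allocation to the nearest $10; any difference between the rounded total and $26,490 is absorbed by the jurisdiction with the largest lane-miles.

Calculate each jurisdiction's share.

Pioneer District: $6,200; Winslow Township: $13,420; Hillcrest Ward: $6,870

Total lane-miles = 126.4.
Raw shares: Pioneer District 29.6/126.4 × $26,490 = 6,203.35; Winslow Township 64/126.4 × $26,490 = 13,412.66; Hillcrest Ward 32.8/126.4 × $26,490 = 6,873.99.
At nearest $10: Pioneer District $6,200; Winslow Township $13,410; Hillcrest Ward $6,870. Sum = $26,480.
Difference $26,490 − $26,480 = +$10 applied to largest lane-miles (Winslow Township): Winslow Township becomes $13,420.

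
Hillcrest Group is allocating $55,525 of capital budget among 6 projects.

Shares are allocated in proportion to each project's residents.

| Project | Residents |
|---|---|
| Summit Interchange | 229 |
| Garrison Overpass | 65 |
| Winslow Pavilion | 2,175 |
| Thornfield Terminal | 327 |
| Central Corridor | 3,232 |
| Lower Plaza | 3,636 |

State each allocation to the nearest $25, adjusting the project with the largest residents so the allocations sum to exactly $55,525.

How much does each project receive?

Combined residents = 229 + 65 + 2,175 + 327 + 3,232 + 3,636 = 9,664.
Raw shares: Summit Interchange 1,315.73; Garrison Overpass 373.46; Winslow Pavilion 12,496.57; Thornfield Terminal 1,878.80; Central Corridor 18,569.62; Lower Plaza 20,890.82.
At nearest $25: Summit Interchange $1,325; Garrison Overpass $375; Winslow Pavilion $12,500; Thornfield Terminal $1,875; Central Corridor $18,575; Lower Plaza $20,900. Sum = $55,550.
Difference $55,525 − $55,550 = −$25 applied to largest residents (Lower Plaza): Lower Plaza becomes $20,875.

Summit Interchange: $1,325 · Garrison Overpass: $375 · Winslow Pavilion: $12,500 · Thornfield Terminal: $1,875 · Central Corridor: $18,575 · Lower Plaza: $20,875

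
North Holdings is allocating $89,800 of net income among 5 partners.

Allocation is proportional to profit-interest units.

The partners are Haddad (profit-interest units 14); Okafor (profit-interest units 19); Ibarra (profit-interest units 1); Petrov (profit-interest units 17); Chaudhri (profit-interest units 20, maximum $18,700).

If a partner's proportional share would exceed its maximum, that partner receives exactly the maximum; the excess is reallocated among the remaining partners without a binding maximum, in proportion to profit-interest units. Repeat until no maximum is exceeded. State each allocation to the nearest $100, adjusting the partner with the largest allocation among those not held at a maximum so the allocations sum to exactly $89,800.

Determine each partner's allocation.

Haddad: $19,500 · Okafor: $26,500 · Ibarra: $1,400 · Petrov: $23,700 · Chaudhri: $18,700

Total profit-interest units = 71.
Proportional shares (ignoring caps): Haddad 17,707.04; Okafor 24,030.99; Ibarra 1,264.79; Petrov 21,501.41; Chaudhri 25,295.77.
Capped: Chaudhri ($18,700); balance $71,100 reallocated over remaining profit-interest units 51.
Redistributed shares: Haddad 19,517.65 → $19,500; Okafor 26,488.24 → $26,500; Ibarra 1,394.12 → $1,400; Petrov 23,700.00 → $23,700.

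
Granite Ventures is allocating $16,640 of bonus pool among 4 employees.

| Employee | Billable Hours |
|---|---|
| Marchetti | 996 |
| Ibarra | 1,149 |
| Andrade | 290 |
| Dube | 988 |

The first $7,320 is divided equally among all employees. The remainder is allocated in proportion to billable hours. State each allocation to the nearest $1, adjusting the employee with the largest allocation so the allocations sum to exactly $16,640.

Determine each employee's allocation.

Marchetti: $4,542; Ibarra: $4,958; Andrade: $2,620; Dube: $4,520

$7,320 shared equally gives $1,830 per employee.
Remainder $9,320 by billable hours (total 3,423): Marchetti 2,711.87 → $2,712; Ibarra 3,128.45 → $3,128; Andrade 789.60 → $790; Dube 2,690.08 → $2,690.
Totals: Marchetti $1,830 + $2,712 = $4,542; Ibarra $1,830 + $3,128 = $4,958; Andrade $1,830 + $790 = $2,620; Dube $1,830 + $2,690 = $4,520.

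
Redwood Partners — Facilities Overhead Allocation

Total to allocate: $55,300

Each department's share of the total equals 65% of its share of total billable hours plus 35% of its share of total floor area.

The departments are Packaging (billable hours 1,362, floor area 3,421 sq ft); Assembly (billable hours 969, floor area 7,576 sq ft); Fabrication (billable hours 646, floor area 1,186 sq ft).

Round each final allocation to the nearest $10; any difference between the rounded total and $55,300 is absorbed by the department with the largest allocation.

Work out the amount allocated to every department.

Billable hours total 2,977; floor area total 12,183.
Composite weights (65% billable hours + 35% floor area): Packaging 0.3957; Assembly 0.4292; Fabrication 0.1751.
Raw shares: Packaging 21,880.01; Assembly 23,735.84; Fabrication 9,684.14.
Rounded to nearest $10: Packaging $21,880; Assembly $23,740; Fabrication $9,680. Sum = $55,300.
No rounding difference to absorb.

Packaging: $21,880 | Assembly: $23,740 | Fabrication: $9,680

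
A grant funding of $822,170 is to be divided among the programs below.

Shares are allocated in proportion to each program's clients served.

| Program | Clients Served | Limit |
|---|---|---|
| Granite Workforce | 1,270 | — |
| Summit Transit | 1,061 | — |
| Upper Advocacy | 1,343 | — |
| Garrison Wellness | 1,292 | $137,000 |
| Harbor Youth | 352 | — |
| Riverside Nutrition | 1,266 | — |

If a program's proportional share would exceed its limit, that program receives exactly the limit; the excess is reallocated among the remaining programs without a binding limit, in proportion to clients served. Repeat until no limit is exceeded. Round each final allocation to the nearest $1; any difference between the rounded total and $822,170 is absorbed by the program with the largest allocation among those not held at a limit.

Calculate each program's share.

Clients served total: 6,584.
Unconstrained shares: Granite Workforce 158,589.90; Summit Transit 132,491.25; Upper Advocacy 167,705.70; Garrison Wellness 161,337.13; Harbor Youth 43,955.63; Riverside Nutrition 158,090.40.
Capped: Garrison Wellness ($137,000); balance $685,170 reallocated over remaining clients served 5,292.
Redistributed shares: Granite Workforce 164,430.44 → $164,430; Summit Transit 137,370.63 → $137,371; Upper Advocacy 173,881.96 → $173,882; Harbor Youth 45,574.42 → $45,574; Riverside Nutrition 163,912.55 → $163,913.

Granite Workforce: $164,430 · Summit Transit: $137,371 · Upper Advocacy: $173,882 · Garrison Wellness: $137,000 · Harbor Youth: $45,574 · Riverside Nutrition: $163,913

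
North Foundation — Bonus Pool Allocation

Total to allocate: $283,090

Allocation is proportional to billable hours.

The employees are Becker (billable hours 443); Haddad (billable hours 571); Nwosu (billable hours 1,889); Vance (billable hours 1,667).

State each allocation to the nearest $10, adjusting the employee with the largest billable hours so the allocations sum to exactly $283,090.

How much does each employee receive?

Total billable hours = 443 + 571 + 1,889 + 1,667 = 4,570.
Raw shares: Becker 27,441.77; Haddad 35,370.76; Nwosu 117,014.66; Vance 103,262.81.
Rounded to nearest $10: Becker $27,440; Haddad $35,370; Nwosu $117,010; Vance $103,260. Sum = $283,080.
Difference $283,090 − $283,080 = +$10 applied to largest billable hours (Nwosu): Nwosu becomes $117,020.

Becker: $27,440 · Haddad: $35,370 · Nwosu: $117,020 · Vance: $103,260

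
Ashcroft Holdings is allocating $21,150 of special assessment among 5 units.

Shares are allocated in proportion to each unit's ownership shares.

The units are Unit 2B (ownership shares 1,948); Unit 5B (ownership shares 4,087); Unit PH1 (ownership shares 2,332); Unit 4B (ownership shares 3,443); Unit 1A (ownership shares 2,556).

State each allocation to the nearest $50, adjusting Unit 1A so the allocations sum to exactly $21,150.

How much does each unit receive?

Unit 2B: $2,850 | Unit 5B: $6,000 | Unit PH1: $3,450 | Unit 4B: $5,050 | Unit 1A: $3,800

Combined ownership shares = 14,366.
Raw shares: Unit 2B 1,948/14,366 × $21,150 = 2,867.90; Unit 5B 4,087/14,366 × $21,150 = 6,016.99; Unit PH1 2,332/14,366 × $21,150 = 3,433.23; Unit 4B 3,443/14,366 × $21,150 = 5,068.87; Unit 1A 2,556/14,366 × $21,150 = 3,763.01.
After rounding ($50): Unit 2B $2,850; Unit 5B $6,000; Unit PH1 $3,450; Unit 4B $5,050; Unit 1A $3,750. Sum = $21,100.
Difference $21,150 − $21,100 = +$50 applied to Unit 1A: Unit 1A becomes $3,800.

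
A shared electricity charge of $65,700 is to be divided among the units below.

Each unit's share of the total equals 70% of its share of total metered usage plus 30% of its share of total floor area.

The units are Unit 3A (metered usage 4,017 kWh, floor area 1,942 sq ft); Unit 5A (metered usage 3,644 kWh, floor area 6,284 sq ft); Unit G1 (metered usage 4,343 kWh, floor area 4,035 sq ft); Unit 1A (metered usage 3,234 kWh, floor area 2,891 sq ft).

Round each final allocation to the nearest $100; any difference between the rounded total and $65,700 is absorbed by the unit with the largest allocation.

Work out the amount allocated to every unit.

Totals — metered usage 15,238, floor area 15,152.
Composite weights (70% metered usage + 30% floor area): Unit 3A 0.2230; Unit 5A 0.2918; Unit G1 0.2794; Unit 1A 0.2058.
Unrounded shares: Unit 3A 14,649.95; Unit 5A 19,172.35; Unit G1 18,356.47; Unit 1A 13,521.24.
After rounding ($100): Unit 3A $14,600; Unit 5A $19,200; Unit G1 $18,400; Unit 1A $13,500. Sum = $65,700.
No rounding difference to absorb.

Unit 3A: $14,600; Unit 5A: $19,200; Unit G1: $18,400; Unit 1A: $13,500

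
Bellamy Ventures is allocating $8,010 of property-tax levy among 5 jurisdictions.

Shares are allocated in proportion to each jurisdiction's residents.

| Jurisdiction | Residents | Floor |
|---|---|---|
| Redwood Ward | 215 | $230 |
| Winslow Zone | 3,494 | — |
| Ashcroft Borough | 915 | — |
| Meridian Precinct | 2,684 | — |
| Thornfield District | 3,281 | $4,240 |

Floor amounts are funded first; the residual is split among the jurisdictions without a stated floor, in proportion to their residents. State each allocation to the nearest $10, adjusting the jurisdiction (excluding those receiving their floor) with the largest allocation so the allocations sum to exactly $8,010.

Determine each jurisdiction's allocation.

Redwood Ward: $230 | Winslow Zone: $1,740 | Ashcroft Borough: $460 | Meridian Precinct: $1,340 | Thornfield District: $4,240

Minimums first: Redwood Ward $230; Thornfield District $4,240. Balance $3,540.
Balance split over remaining residents 7,093: Winslow Zone 1,743.80 → $1,740; Ashcroft Borough 456.66 → $460; Meridian Precinct 1,339.54 → $1,340.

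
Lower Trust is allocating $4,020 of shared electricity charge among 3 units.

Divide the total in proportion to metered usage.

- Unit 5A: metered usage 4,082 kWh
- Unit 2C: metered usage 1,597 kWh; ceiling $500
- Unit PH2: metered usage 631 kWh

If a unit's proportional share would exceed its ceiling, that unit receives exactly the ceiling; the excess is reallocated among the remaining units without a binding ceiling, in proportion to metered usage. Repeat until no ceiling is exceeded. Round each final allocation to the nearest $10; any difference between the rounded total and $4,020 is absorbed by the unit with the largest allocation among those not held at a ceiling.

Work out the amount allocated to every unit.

Unit 5A: $3,050 | Unit 2C: $500 | Unit PH2: $470

Metered usage total: 6,310.
Pro-rata shares before constraints: Unit 5A 2,600.58; Unit 2C 1,017.42; Unit PH2 402.00.
Capped: Unit 2C ($500); balance $3,520 reallocated over remaining metered usage 4,713.
Remaining shares: Unit 5A 3,048.72 → $3,050; Unit PH2 471.28 → $470.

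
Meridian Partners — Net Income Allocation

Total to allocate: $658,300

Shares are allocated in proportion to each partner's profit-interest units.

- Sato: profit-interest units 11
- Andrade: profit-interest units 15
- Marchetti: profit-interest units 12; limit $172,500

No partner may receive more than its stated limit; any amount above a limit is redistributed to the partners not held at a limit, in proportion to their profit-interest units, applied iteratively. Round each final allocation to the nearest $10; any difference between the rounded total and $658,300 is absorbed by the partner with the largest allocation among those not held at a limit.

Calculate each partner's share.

Profit-interest units total: 38.
Unconstrained shares: Sato 190,560.53; Andrade 259,855.26; Marchetti 207,884.21.
Capped: Marchetti ($172,500); remaining pool $485,800 reallocated over remaining profit-interest units 26.
Shares after redistribution: Sato 205,530.77 → $205,530; Andrade 280,269.23 → $280,270.

Sato: $205,530 | Andrade: $280,270 | Marchetti: $172,500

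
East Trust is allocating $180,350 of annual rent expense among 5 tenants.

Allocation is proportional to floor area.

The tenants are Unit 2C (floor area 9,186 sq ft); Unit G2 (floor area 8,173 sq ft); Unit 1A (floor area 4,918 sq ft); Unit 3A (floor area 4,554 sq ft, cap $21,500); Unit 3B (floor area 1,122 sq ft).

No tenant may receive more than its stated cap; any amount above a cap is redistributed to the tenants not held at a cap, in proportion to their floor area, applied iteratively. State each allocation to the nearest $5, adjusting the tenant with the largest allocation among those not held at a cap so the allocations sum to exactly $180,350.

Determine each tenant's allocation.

Sum of floor area: 27,953.
Proportional shares (ignoring caps): Unit 2C 59,267.17; Unit G2 52,731.39; Unit 1A 31,730.45; Unit 3A 29,381.96; Unit 3B 7,239.03.
Cap binds for Unit 3A ($21,500); remaining pool $158,850 reallocated over remaining floor area 23,399.
Shares after redistribution: Unit 2C 62,361.47 → $62,360; Unit G2 55,484.47 → $55,485; Unit 1A 33,387.08 → $33,385; Unit 3B 7,616.98 → $7,615.
Rounding difference +$5 applied to Unit 2C → $62,365.

Unit 2C: $62,365 | Unit G2: $55,485 | Unit 1A: $33,385 | Unit 3A: $21,500 | Unit 3B: $7,615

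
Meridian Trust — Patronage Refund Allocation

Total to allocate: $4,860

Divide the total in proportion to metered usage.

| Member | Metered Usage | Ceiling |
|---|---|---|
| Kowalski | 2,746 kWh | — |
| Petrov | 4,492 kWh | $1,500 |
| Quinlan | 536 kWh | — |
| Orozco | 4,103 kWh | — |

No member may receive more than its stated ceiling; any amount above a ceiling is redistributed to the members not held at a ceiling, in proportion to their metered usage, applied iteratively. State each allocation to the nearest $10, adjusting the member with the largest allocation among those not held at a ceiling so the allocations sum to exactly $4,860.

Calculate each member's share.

Kowalski: $1,250; Petrov: $1,500; Quinlan: $240; Orozco: $1,870

Metered usage total: 11,877.
Proportional shares (ignoring caps): Kowalski 1,123.65; Petrov 1,838.10; Quinlan 219.33; Orozco 1,678.92.
Cap binds for Petrov ($1,500); residual $3,360 reallocated over remaining metered usage 7,385.
Remaining shares: Kowalski 1,249.36 → $1,250; Quinlan 243.87 → $240; Orozco 1,866.77 → $1,870.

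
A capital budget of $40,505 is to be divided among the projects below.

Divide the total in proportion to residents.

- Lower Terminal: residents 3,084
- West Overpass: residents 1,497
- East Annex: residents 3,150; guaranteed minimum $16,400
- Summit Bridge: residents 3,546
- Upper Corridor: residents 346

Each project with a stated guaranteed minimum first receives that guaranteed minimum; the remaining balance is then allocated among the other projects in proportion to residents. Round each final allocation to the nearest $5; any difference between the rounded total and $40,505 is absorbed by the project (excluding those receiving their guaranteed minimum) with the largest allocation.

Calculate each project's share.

Minimums first: East Annex $16,400. Residual $24,105.
Residual split over remaining residents 8,473: Lower Terminal 8,773.73 → $8,775; West Overpass 4,258.84 → $4,260; Summit Bridge 10,088.08 → $10,090; Upper Corridor 984.34 → $985.
Rounding difference −$5 applied to Summit Bridge → $10,085.

Lower Terminal: $8,775; West Overpass: $4,260; East Annex: $16,400; Summit Bridge: $10,085; Upper Corridor: $985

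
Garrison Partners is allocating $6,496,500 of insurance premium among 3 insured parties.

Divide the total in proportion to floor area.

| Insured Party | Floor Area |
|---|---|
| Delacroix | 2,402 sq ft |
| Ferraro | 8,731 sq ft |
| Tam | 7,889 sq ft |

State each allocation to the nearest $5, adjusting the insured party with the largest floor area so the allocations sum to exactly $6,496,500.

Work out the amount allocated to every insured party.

Delacroix: $820,345 | Ferraro: $2,981,860 | Tam: $2,694,295

Total floor area = 2,402 + 8,731 + 7,889 = 19,022.
Unrounded shares: Delacroix 820,344.50; Ferraro 2,981,860.03; Tam 2,694,295.47.
Rounded to nearest $5: Delacroix $820,345; Ferraro $2,981,860; Tam $2,694,295. Sum = $6,496,500.
No rounding difference to absorb.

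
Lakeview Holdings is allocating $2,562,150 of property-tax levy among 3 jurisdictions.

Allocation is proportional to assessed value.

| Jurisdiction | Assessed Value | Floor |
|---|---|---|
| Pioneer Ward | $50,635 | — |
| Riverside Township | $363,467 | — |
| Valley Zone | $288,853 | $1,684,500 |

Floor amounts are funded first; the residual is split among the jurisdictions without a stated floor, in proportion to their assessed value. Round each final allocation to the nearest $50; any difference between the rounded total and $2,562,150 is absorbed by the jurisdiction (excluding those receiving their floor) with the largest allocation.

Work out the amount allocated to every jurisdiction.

Pioneer Ward: $107,300 · Riverside Township: $770,350 · Valley Zone: $1,684,500

Minimums first: Valley Zone $1,684,500. Remaining pool $877,650.
Remaining pool split over remaining assessed value 414,102: Pioneer Ward 107,316.09 → $107,300; Riverside Township 770,333.91 → $770,350.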